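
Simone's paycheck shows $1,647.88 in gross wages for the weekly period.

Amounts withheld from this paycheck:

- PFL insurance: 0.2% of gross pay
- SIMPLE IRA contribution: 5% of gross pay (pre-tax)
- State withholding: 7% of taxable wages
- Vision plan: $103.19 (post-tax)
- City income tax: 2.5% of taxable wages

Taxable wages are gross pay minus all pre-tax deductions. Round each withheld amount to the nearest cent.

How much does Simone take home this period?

SIMPLE IRA contribution: $1,647.88 × 0.05 = $82.39
Taxable wages = $1,647.88 − $82.39 = $1,565.49
City income tax: $1,565.49 × 0.025 = $39.14
State withholding: $1,565.49 × 0.07 = $109.58
PFL insurance: $1,647.88 × 0.002 = $3.30
Vision plan: $103.19
Total deductions = $82.39 + $39.14 + $109.58 + $3.30 + $103.19 = $337.60
Net pay = $1,647.88 − $337.60 = $1,310.28

$1,310.28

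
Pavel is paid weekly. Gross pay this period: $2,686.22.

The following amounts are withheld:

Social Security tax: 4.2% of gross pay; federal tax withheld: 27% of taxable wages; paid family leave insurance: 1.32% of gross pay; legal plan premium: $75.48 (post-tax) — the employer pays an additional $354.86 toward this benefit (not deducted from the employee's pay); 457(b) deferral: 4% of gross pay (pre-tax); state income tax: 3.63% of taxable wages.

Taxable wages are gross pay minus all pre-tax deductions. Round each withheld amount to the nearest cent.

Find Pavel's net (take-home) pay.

$1,565.13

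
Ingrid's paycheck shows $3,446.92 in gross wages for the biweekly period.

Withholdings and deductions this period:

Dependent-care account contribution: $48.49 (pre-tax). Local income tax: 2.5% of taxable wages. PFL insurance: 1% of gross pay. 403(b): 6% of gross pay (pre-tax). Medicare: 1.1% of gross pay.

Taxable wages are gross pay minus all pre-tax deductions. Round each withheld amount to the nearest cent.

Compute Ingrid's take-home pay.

Dependent-care account contribution: $48.49
403(b): $3,446.92 × 0.06 = $206.82
Pre-tax total = $48.49 + $206.82 = $255.31
Taxable wages = $3,446.92 − $255.31 = $3,191.61
Local income tax: $3,191.61 × 0.025 = $79.79
PFL insurance: $3,446.92 × 0.01 = $34.47
Medicare: $3,446.92 × 0.011 = $37.92
Total deductions = $48.49 + $206.82 + $79.79 + $34.47 + $37.92 = $407.49
Net pay = $3,446.92 − $407.49 = $3,039.43

$3,039.43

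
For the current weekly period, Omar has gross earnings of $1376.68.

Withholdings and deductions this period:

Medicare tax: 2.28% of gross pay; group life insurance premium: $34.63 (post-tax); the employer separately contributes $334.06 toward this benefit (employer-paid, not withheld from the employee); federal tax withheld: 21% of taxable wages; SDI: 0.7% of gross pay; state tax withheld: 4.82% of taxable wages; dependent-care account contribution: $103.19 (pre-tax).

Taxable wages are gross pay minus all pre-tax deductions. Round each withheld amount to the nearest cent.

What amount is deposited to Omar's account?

$869.02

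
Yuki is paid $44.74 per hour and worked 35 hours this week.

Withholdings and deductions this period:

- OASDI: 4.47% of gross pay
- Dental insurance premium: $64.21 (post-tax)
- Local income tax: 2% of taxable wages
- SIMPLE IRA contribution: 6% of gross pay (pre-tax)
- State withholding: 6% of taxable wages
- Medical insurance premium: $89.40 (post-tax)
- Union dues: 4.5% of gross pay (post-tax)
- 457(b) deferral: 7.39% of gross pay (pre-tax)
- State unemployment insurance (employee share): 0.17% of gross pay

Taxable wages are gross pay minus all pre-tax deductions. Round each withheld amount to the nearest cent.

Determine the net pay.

$951.00

Gross pay: 35 × $44.74 = $1,565.90
457(b) deferral: $1,565.90 × 0.0739 = $115.72
SIMPLE IRA contribution: $1,565.90 × 0.06 = $93.95
Pre-tax total = $115.72 + $93.95 = $209.67
Taxable wages = $1,565.90 − $209.67 = $1,356.23
Local income tax: $1,356.23 × 0.02 = $27.12
State withholding: $1,356.23 × 0.06 = $81.37
OASDI: $1,565.90 × 0.0447 = $70.00
State unemployment insurance (employee share): $1,565.90 × 0.0017 = $2.66
Dental insurance premium: $64.21
Union dues: $1,565.90 × 0.045 = $70.47
Medical insurance premium: $89.40
Total deductions = $115.72 + $93.95 + $27.12 + $81.37 + $70.00 + $2.66 + $64.21 + $70.47 + $89.40 = $614.90
Net pay = $1,565.90 − $614.90 = $951.00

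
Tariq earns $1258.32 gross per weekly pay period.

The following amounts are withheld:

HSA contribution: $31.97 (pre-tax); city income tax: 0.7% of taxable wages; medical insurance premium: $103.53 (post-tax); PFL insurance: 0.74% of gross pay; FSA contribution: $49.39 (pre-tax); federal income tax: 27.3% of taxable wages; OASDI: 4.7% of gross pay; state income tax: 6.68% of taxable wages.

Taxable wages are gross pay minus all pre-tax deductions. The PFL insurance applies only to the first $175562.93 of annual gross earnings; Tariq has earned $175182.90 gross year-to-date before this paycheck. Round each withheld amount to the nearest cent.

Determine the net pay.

FSA contribution: $49.39
HSA contribution: $31.97
Pre-tax total = $49.39 + $31.97 = $81.36
Taxable wages = $1258.32 − $81.36 = $1176.96
City income tax: $1176.96 × 0.007 = $8.24
Federal income tax: $1176.96 × 0.273 = $321.31
State income tax: $1176.96 × 0.0668 = $78.62
PFL insurance: only $175562.93 − $175182.90 = $380.03 of this check is subject → $380.03 × 0.0074 = $2.81
OASDI: $1258.32 × 0.047 = $59.14
Medical insurance premium: $103.53
Total deductions = $49.39 + $31.97 + $8.24 + $321.31 + $78.62 + $2.81 + $59.14 + $103.53 = $655.01
Net pay = $1258.32 − $655.01 = $603.31

$603.31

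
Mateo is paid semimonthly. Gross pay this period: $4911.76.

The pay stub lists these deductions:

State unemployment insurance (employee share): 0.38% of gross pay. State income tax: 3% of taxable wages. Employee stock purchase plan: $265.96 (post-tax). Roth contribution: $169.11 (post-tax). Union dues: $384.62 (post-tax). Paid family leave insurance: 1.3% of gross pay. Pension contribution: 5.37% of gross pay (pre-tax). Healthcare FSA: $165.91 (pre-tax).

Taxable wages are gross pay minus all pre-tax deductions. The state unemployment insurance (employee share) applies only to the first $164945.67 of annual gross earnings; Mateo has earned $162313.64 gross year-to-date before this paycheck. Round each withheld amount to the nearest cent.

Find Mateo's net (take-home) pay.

$3454.09

Healthcare FSA: $165.91
Pension contribution: $4911.76 × 0.0537 = $263.76
Pre-tax total = $165.91 + $263.76 = $429.67
Taxable wages = $4911.76 − $429.67 = $4482.09
State income tax: $4482.09 × 0.03 = $134.46
Paid family leave insurance: $4911.76 × 0.013 = $63.85
State unemployment insurance (employee share): only $164945.67 − $162313.64 = $2632.03 of this check is subject → $2632.03 × 0.0038 = $10.00
Employee stock purchase plan: $265.96
Union dues: $384.62
Roth contribution: $169.11
Total deductions = $165.91 + $263.76 + $134.46 + $63.85 + $10.00 + $265.96 + $384.62 + $169.11 = $1457.67
Net pay = $4911.76 − $1457.67 = $3454.09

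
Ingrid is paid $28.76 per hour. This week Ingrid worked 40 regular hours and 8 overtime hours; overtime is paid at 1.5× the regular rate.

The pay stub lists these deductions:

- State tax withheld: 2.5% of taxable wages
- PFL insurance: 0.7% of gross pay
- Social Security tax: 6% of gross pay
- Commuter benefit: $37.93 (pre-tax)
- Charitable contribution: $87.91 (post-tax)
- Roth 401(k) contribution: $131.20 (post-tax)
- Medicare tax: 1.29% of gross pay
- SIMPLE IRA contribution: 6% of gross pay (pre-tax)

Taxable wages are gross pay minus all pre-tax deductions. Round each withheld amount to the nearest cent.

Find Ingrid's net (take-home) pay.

Regular pay: 40 × $28.76 = $1,150.40
Overtime pay: 8 × $28.76 × 1.5 = $345.12
Gross pay = $1,150.40 + $345.12 = $1,495.52
Commuter benefit: $37.93
SIMPLE IRA contribution: $1,495.52 × 0.06 = $89.73
Pre-tax total = $37.93 + $89.73 = $127.66
Taxable wages = $1,495.52 − $127.66 = $1,367.86
State tax withheld: $1,367.86 × 0.025 = $34.20
Social Security tax: $1,495.52 × 0.06 = $89.73
PFL insurance: $1,495.52 × 0.007 = $10.47
Medicare tax: $1,495.52 × 0.0129 = $19.29
Charitable contribution: $87.91
Roth 401(k) contribution: $131.20
Total deductions = $37.93 + $89.73 + $34.20 + $89.73 + $10.47 + $19.29 + $87.91 + $131.20 = $500.46
Net pay = $1,495.52 − $500.46 = $995.06

$995.06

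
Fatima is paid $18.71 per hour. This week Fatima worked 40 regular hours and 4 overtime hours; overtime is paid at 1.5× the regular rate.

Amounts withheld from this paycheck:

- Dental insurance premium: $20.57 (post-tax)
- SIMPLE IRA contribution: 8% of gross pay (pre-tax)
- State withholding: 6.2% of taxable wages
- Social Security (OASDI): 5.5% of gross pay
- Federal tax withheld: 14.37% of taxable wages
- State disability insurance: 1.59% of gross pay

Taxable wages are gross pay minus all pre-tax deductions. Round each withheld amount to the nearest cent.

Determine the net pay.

Regular pay: 40 × $18.71 = $748.40
Overtime pay: 4 × $18.71 × 1.5 = $112.26
Gross pay = $748.40 + $112.26 = $860.66
SIMPLE IRA contribution: $860.66 × 0.08 = $68.85
Taxable wages = $860.66 − $68.85 = $791.81
State withholding: $791.81 × 0.062 = $49.09
Federal tax withheld: $791.81 × 0.1437 = $113.78
State disability insurance: $860.66 × 0.0159 = $13.68
Social Security (OASDI): $860.66 × 0.055 = $47.34
Dental insurance premium: $20.57
Total deductions = $68.85 + $49.09 + $113.78 + $13.68 + $47.34 + $20.57 = $313.31
Net pay = $860.66 − $313.31 = $547.35

$547.35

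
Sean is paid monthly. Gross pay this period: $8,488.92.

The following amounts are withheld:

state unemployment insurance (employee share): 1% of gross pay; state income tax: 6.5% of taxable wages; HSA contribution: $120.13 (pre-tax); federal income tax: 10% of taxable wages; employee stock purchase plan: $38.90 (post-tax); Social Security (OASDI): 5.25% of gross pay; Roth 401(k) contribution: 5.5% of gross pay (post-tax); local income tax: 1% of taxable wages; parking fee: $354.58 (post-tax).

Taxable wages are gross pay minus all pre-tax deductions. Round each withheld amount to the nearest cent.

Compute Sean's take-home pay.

$5,513.32

HSA contribution: $120.13
Taxable wages = $8,488.92 − $120.13 = $8,368.79
State income tax: $8,368.79 × 0.065 = $543.97
Federal income tax: $8,368.79 × 0.1 = $836.88
Local income tax: $8,368.79 × 0.01 = $83.69
State unemployment insurance (employee share): $8,488.92 × 0.01 = $84.89
Social Security (OASDI): $8,488.92 × 0.0525 = $445.67
Employee stock purchase plan: $38.90
Parking fee: $354.58
Roth 401(k) contribution: $8,488.92 × 0.055 = $466.89
Total deductions = $120.13 + $543.97 + $836.88 + $83.69 + $84.89 + $445.67 + $38.90 + $354.58 + $466.89 = $2,975.60
Net pay = $8,488.92 − $2,975.60 = $5,513.32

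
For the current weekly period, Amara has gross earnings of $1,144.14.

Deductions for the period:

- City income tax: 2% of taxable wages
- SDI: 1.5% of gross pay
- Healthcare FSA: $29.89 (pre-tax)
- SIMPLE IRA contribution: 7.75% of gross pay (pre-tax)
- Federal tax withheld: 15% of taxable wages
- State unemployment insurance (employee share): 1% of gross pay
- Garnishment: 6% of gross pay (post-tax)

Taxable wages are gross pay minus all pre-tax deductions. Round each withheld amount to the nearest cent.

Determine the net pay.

$753.98

Healthcare FSA: $29.89
SIMPLE IRA contribution: $1,144.14 × 0.0775 = $88.67
Pre-tax total = $29.89 + $88.67 = $118.56
Taxable wages = $1,144.14 − $118.56 = $1,025.58
Federal tax withheld: $1,025.58 × 0.15 = $153.84
City income tax: $1,025.58 × 0.02 = $20.51
SDI: $1,144.14 × 0.015 = $17.16
State unemployment insurance (employee share): $1,144.14 × 0.01 = $11.44
Garnishment: $1,144.14 × 0.06 = $68.65
Total deductions = $29.89 + $88.67 + $153.84 + $20.51 + $17.16 + $11.44 + $68.65 = $390.16
Net pay = $1,144.14 − $390.16 = $753.98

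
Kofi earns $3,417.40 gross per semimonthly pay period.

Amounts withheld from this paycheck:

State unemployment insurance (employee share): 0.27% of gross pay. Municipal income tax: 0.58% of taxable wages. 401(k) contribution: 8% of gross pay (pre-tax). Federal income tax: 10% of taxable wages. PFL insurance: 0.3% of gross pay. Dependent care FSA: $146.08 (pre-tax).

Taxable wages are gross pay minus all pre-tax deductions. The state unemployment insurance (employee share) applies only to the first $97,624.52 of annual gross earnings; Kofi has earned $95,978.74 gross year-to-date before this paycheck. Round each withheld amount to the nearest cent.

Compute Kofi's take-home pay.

$2,666.06

401(k) contribution: $3,417.40 × 0.08 = $273.39
Dependent care FSA: $146.08
Pre-tax total = $273.39 + $146.08 = $419.47
Taxable wages = $3,417.40 − $419.47 = $2,997.93
Municipal income tax: $2,997.93 × 0.0058 = $17.39
Federal income tax: $2,997.93 × 0.1 = $299.79
State unemployment insurance (employee share): only $97,624.52 − $95,978.74 = $1,645.78 of this check is subject → $1,645.78 × 0.0027 = $4.44
PFL insurance: $3,417.40 × 0.003 = $10.25
Total deductions = $273.39 + $146.08 + $17.39 + $299.79 + $4.44 + $10.25 = $751.34
Net pay = $3,417.40 − $751.34 = $2,666.06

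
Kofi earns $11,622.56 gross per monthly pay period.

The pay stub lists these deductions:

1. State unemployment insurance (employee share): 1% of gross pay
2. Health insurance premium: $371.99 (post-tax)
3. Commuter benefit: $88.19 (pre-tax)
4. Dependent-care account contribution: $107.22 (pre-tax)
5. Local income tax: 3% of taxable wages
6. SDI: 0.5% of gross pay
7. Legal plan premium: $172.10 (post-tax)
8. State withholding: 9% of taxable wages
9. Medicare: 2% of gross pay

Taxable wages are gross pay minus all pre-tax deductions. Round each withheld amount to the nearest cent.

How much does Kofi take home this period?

Commuter benefit: $88.19
Dependent-care account contribution: $107.22
Pre-tax total = $88.19 + $107.22 = $195.41
Taxable wages = $11,622.56 − $195.41 = $11,427.15
Local income tax: $11,427.15 × 0.03 = $342.81
State withholding: $11,427.15 × 0.09 = $1,028.44
SDI: $11,622.56 × 0.005 = $58.11
Medicare: $11,622.56 × 0.02 = $232.45
State unemployment insurance (employee share): $11,622.56 × 0.01 = $116.23
Legal plan premium: $172.10
Health insurance premium: $371.99
Total deductions = $88.19 + $107.22 + $342.81 + $1,028.44 + $58.11 + $232.45 + $116.23 + $172.10 + $371.99 = $2,517.54
Net pay = $11,622.56 − $2,517.54 = $9,105.02

$9,105.02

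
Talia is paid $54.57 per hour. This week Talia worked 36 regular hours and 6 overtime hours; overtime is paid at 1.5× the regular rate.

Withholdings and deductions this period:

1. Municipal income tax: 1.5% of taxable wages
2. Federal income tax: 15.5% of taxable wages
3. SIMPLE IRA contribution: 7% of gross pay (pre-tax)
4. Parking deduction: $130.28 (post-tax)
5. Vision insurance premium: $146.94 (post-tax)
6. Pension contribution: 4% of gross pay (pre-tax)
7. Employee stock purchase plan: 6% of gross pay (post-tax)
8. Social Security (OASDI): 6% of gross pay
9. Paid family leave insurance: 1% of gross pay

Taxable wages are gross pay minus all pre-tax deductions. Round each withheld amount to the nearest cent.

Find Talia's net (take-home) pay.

Regular pay: 36 × $54.57 = $1964.52
Overtime pay: 6 × $54.57 × 1.5 = $491.13
Gross pay = $1964.52 + $491.13 = $2455.65
SIMPLE IRA contribution: $2455.65 × 0.07 = $171.90
Pension contribution: $2455.65 × 0.04 = $98.23
Pre-tax total = $171.90 + $98.23 = $270.13
Taxable wages = $2455.65 − $270.13 = $2185.52
Federal income tax: $2185.52 × 0.155 = $338.76
Municipal income tax: $2185.52 × 0.015 = $32.78
Paid family leave insurance: $2455.65 × 0.01 = $24.56
Social Security (OASDI): $2455.65 × 0.06 = $147.34
Employee stock purchase plan: $2455.65 × 0.06 = $147.34
Parking deduction: $130.28
Vision insurance premium: $146.94
Total deductions = $171.90 + $98.23 + $338.76 + $32.78 + $24.56 + $147.34 + $147.34 + $130.28 + $146.94 = $1238.13
Net pay = $2455.65 − $1238.13 = $1217.52

$1217.52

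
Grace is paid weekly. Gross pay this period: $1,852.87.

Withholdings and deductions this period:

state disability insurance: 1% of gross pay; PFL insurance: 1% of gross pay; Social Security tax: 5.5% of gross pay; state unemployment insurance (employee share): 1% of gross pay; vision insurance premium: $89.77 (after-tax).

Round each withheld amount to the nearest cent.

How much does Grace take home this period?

State disability insurance: $1,852.87 × 0.01 = $18.53
PFL insurance: $1,852.87 × 0.01 = $18.53
Social Security tax: $1,852.87 × 0.055 = $101.91
State unemployment insurance (employee share): $1,852.87 × 0.01 = $18.53
Vision insurance premium: $89.77
Total deductions = $18.53 + $18.53 + $101.91 + $18.53 + $89.77 = $247.27
Net pay = $1,852.87 − $247.27 = $1,605.60

$1,605.60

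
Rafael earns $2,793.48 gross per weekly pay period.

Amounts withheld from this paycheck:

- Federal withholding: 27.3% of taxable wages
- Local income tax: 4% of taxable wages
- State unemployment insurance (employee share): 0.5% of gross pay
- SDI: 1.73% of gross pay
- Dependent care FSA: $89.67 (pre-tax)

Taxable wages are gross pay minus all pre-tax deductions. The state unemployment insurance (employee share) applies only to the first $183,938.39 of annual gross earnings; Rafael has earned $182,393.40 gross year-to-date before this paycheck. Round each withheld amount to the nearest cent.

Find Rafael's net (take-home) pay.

$1,801.47

Dependent care FSA: $89.67
Taxable wages = $2,793.48 − $89.67 = $2,703.81
Federal withholding: $2,703.81 × 0.273 = $738.14
Local income tax: $2,703.81 × 0.04 = $108.15
SDI: $2,793.48 × 0.0173 = $48.33
State unemployment insurance (employee share): only $183,938.39 − $182,393.40 = $1,544.99 of this check is subject → $1,544.99 × 0.005 = $7.72
Total deductions = $89.67 + $738.14 + $108.15 + $48.33 + $7.72 = $992.01
Net pay = $2,793.48 − $992.01 = $1,801.47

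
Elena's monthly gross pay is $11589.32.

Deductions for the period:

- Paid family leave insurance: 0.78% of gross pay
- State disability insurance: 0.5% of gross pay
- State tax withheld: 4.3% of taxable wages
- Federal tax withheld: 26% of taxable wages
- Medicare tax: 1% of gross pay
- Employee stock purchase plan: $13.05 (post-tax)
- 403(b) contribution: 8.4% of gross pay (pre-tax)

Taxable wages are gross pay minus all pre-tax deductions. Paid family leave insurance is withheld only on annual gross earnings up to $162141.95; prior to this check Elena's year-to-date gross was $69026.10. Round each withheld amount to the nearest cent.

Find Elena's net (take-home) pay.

$7121.94

403(b) contribution: $11589.32 × 0.084 = $973.50
Taxable wages = $11589.32 − $973.50 = $10615.82
Federal tax withheld: $10615.82 × 0.26 = $2760.11
State tax withheld: $10615.82 × 0.043 = $456.48
Medicare tax: $11589.32 × 0.01 = $115.89
State disability insurance: $11589.32 × 0.005 = $57.95
Paid family leave insurance: cap not yet reached, full $11589.32 is subject → $11589.32 × 0.0078 = $90.40
Employee stock purchase plan: $13.05
Total deductions = $973.50 + $2760.11 + $456.48 + $115.89 + $57.95 + $90.40 + $13.05 = $4467.38
Net pay = $11589.32 − $4467.38 = $7121.94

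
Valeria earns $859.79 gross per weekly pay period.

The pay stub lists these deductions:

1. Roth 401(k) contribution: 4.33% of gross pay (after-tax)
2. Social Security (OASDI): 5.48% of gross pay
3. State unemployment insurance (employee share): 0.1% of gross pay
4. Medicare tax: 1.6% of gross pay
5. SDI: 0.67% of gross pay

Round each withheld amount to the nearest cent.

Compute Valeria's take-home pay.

$755.06

SDI: $859.79 × 0.0067 = $5.76
Social Security (OASDI): $859.79 × 0.0548 = $47.12
Medicare tax: $859.79 × 0.016 = $13.76
State unemployment insurance (employee share): $859.79 × 0.001 = $0.86
Roth 401(k) contribution: $859.79 × 0.0433 = $37.23
Total deductions = $5.76 + $47.12 + $13.76 + $0.86 + $37.23 = $104.73
Net pay = $859.79 − $104.73 = $755.06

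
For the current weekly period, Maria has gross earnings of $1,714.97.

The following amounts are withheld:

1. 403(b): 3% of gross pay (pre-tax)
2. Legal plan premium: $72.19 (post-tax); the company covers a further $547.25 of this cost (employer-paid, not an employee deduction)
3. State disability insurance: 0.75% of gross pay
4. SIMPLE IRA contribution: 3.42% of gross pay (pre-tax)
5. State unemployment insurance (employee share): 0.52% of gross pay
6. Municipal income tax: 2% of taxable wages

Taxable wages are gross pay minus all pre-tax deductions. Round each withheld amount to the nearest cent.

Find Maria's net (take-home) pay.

403(b): $1,714.97 × 0.03 = $51.45
SIMPLE IRA contribution: $1,714.97 × 0.0342 = $58.65
Pre-tax total = $51.45 + $58.65 = $110.10
Taxable wages = $1,714.97 − $110.10 = $1,604.87
Municipal income tax: $1,604.87 × 0.02 = $32.10
State disability insurance: $1,714.97 × 0.0075 = $12.86
State unemployment insurance (employee share): $1,714.97 × 0.0052 = $8.92
Legal plan premium: $72.19
(Employer's $547.25 toward legal plan premium is not withheld from the employee.)
Total deductions = $51.45 + $58.65 + $32.10 + $12.86 + $8.92 + $72.19 = $236.17
Net pay = $1,714.97 − $236.17 = $1,478.80

$1,478.80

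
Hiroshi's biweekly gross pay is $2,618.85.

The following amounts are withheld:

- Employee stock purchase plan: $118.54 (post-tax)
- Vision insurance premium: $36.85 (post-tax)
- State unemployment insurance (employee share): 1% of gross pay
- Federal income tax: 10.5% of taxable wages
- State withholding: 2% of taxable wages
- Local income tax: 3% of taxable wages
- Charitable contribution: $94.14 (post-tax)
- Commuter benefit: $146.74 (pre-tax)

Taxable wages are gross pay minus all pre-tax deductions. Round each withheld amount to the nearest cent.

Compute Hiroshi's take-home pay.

$1,813.22

Commuter benefit: $146.74
Taxable wages = $2,618.85 − $146.74 = $2,472.11
State withholding: $2,472.11 × 0.02 = $49.44
Federal income tax: $2,472.11 × 0.105 = $259.57
Local income tax: $2,472.11 × 0.03 = $74.16
State unemployment insurance (employee share): $2,618.85 × 0.01 = $26.19
Charitable contribution: $94.14
Vision insurance premium: $36.85
Employee stock purchase plan: $118.54
Total deductions = $146.74 + $49.44 + $259.57 + $74.16 + $26.19 + $94.14 + $36.85 + $118.54 = $805.63
Net pay = $2,618.85 − $805.63 = $1,813.22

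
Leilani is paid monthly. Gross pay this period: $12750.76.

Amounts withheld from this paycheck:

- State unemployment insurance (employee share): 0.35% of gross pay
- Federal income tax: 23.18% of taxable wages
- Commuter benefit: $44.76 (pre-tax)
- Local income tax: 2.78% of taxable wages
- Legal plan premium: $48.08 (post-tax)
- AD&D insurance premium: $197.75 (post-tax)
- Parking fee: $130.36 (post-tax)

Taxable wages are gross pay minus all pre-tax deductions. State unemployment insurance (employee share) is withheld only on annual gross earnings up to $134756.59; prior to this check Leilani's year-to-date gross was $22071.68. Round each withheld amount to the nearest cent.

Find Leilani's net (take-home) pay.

$8986.70

Commuter benefit: $44.76
Taxable wages = $12750.76 − $44.76 = $12706.00
Federal income tax: $12706.00 × 0.2318 = $2945.25
Local income tax: $12706.00 × 0.0278 = $353.23
State unemployment insurance (employee share): cap not yet reached, full $12750.76 is subject → $12750.76 × 0.0035 = $44.63
AD&D insurance premium: $197.75
Legal plan premium: $48.08
Parking fee: $130.36
Total deductions = $44.76 + $2945.25 + $353.23 + $44.63 + $197.75 + $48.08 + $130.36 = $3764.06
Net pay = $12750.76 − $3764.06 = $8986.70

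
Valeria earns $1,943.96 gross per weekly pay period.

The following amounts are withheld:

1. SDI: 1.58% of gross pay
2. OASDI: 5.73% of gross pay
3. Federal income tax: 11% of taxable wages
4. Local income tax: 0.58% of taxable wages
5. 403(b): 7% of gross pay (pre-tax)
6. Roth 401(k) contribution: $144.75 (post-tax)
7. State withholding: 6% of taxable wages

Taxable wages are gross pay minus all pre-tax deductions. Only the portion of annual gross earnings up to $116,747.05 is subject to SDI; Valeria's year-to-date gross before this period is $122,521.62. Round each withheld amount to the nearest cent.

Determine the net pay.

$1,233.91

403(b): $1,943.96 × 0.07 = $136.08
Taxable wages = $1,943.96 − $136.08 = $1,807.88
State withholding: $1,807.88 × 0.06 = $108.47
Federal income tax: $1,807.88 × 0.11 = $198.87
Local income tax: $1,807.88 × 0.0058 = $10.49
OASDI: $1,943.96 × 0.0573 = $111.39
SDI: annual cap $116,747.05 already reached (YTD $122,521.62), so $0.00
Roth 401(k) contribution: $144.75
Total deductions = $136.08 + $108.47 + $198.87 + $10.49 + $111.39 + $0.00 + $144.75 = $710.05
Net pay = $1,943.96 − $710.05 = $1,233.91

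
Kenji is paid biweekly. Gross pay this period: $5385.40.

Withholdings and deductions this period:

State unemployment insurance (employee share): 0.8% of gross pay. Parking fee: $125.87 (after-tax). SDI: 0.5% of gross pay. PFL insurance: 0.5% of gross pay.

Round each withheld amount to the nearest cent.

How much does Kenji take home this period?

SDI: $5385.40 × 0.005 = $26.93
State unemployment insurance (employee share): $5385.40 × 0.008 = $43.08
PFL insurance: $5385.40 × 0.005 = $26.93
Parking fee: $125.87
Total deductions = $26.93 + $43.08 + $26.93 + $125.87 = $222.81
Net pay = $5385.40 − $222.81 = $5162.59

$5162.59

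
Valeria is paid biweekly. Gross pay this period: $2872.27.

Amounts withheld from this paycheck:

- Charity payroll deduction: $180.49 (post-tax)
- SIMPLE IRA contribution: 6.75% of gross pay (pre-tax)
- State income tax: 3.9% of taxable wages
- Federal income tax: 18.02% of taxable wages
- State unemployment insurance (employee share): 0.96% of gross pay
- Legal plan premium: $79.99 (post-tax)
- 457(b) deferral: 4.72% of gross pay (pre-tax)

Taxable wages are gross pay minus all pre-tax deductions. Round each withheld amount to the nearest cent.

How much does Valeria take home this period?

SIMPLE IRA contribution: $2872.27 × 0.0675 = $193.88
457(b) deferral: $2872.27 × 0.0472 = $135.57
Pre-tax total = $193.88 + $135.57 = $329.45
Taxable wages = $2872.27 − $329.45 = $2542.82
Federal income tax: $2542.82 × 0.1802 = $458.22
State income tax: $2542.82 × 0.039 = $99.17
State unemployment insurance (employee share): $2872.27 × 0.0096 = $27.57
Charity payroll deduction: $180.49
Legal plan premium: $79.99
Total deductions = $193.88 + $135.57 + $458.22 + $99.17 + $27.57 + $180.49 + $79.99 = $1174.89
Net pay = $2872.27 − $1174.89 = $1697.38

$1697.38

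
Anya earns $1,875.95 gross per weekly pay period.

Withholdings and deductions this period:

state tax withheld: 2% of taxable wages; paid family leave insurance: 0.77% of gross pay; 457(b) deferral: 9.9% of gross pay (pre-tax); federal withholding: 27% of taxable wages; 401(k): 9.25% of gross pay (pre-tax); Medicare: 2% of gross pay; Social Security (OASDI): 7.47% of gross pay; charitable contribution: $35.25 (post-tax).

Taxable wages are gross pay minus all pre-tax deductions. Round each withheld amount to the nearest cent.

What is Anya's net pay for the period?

$849.52

457(b) deferral: $1,875.95 × 0.099 = $185.72
401(k): $1,875.95 × 0.0925 = $173.53
Pre-tax total = $185.72 + $173.53 = $359.25
Taxable wages = $1,875.95 − $359.25 = $1,516.70
Federal withholding: $1,516.70 × 0.27 = $409.51
State tax withheld: $1,516.70 × 0.02 = $30.33
Social Security (OASDI): $1,875.95 × 0.0747 = $140.13
Medicare: $1,875.95 × 0.02 = $37.52
Paid family leave insurance: $1,875.95 × 0.0077 = $14.44
Charitable contribution: $35.25
Total deductions = $185.72 + $173.53 + $409.51 + $30.33 + $140.13 + $37.52 + $14.44 + $35.25 = $1,026.43
Net pay = $1,875.95 − $1,026.43 = $849.52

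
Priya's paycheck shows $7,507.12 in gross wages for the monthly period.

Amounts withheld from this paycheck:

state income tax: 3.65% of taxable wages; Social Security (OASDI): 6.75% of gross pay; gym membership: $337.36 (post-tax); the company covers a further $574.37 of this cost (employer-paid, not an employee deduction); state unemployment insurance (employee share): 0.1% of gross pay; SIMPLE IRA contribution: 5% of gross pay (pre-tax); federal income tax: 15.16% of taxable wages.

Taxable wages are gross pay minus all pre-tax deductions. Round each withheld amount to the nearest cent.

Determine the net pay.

$4,938.68

SIMPLE IRA contribution: $7,507.12 × 0.05 = $375.36
Taxable wages = $7,507.12 − $375.36 = $7,131.76
Federal income tax: $7,131.76 × 0.1516 = $1,081.17
State income tax: $7,131.76 × 0.0365 = $260.31
Social Security (OASDI): $7,507.12 × 0.0675 = $506.73
State unemployment insurance (employee share): $7,507.12 × 0.001 = $7.51
Gym membership: $337.36
(Employer's $574.37 toward gym membership is not withheld from the employee.)
Total deductions = $375.36 + $1,081.17 + $260.31 + $506.73 + $7.51 + $337.36 = $2,568.44
Net pay = $7,507.12 − $2,568.44 = $4,938.68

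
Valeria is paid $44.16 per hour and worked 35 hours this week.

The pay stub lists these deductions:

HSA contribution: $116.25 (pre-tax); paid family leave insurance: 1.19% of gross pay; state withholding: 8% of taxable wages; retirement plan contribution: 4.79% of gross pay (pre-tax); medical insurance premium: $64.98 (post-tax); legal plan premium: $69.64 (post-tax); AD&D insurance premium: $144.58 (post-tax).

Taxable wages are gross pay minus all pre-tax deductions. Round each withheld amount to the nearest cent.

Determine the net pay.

$949.30

Gross pay: 35 × $44.16 = $1545.60
Retirement plan contribution: $1545.60 × 0.0479 = $74.03
HSA contribution: $116.25
Pre-tax total = $74.03 + $116.25 = $190.28
Taxable wages = $1545.60 − $190.28 = $1355.32
State withholding: $1355.32 × 0.08 = $108.43
Paid family leave insurance: $1545.60 × 0.0119 = $18.39
Legal plan premium: $69.64
AD&D insurance premium: $144.58
Medical insurance premium: $64.98
Total deductions = $74.03 + $116.25 + $108.43 + $18.39 + $69.64 + $144.58 + $64.98 = $596.30
Net pay = $1545.60 − $596.30 = $949.30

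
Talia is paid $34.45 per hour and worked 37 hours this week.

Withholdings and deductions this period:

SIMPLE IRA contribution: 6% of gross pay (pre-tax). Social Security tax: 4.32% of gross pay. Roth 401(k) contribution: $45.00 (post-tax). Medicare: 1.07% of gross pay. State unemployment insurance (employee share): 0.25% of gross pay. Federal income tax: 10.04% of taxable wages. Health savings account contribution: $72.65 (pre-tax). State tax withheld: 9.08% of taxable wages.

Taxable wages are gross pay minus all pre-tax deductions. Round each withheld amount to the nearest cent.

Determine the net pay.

$793.43

Gross pay: 37 × $34.45 = $1274.65
Health savings account contribution: $72.65
SIMPLE IRA contribution: $1274.65 × 0.06 = $76.48
Pre-tax total = $72.65 + $76.48 = $149.13
Taxable wages = $1274.65 − $149.13 = $1125.52
Federal income tax: $1125.52 × 0.1004 = $113.00
State tax withheld: $1125.52 × 0.0908 = $102.20
Medicare: $1274.65 × 0.0107 = $13.64
State unemployment insurance (employee share): $1274.65 × 0.0025 = $3.19
Social Security tax: $1274.65 × 0.0432 = $55.06
Roth 401(k) contribution: $45.00
Total deductions = $72.65 + $76.48 + $113.00 + $102.20 + $13.64 + $3.19 + $55.06 + $45.00 = $481.22
Net pay = $1274.65 − $481.22 = $793.43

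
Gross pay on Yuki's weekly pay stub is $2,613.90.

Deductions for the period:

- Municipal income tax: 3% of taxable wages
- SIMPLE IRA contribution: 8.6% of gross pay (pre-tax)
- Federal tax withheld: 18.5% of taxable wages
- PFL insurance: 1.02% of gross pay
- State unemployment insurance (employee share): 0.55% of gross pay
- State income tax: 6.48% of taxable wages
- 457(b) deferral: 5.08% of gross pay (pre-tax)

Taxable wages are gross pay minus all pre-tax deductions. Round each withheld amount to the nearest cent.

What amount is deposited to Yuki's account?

$1,583.95

457(b) deferral: $2,613.90 × 0.0508 = $132.79
SIMPLE IRA contribution: $2,613.90 × 0.086 = $224.80
Pre-tax total = $132.79 + $224.80 = $357.59
Taxable wages = $2,613.90 − $357.59 = $2,256.31
Federal tax withheld: $2,256.31 × 0.185 = $417.42
Municipal income tax: $2,256.31 × 0.03 = $67.69
State income tax: $2,256.31 × 0.0648 = $146.21
State unemployment insurance (employee share): $2,613.90 × 0.0055 = $14.38
PFL insurance: $2,613.90 × 0.0102 = $26.66
Total deductions = $132.79 + $224.80 + $417.42 + $67.69 + $146.21 + $14.38 + $26.66 = $1,029.95
Net pay = $2,613.90 − $1,029.95 = $1,583.95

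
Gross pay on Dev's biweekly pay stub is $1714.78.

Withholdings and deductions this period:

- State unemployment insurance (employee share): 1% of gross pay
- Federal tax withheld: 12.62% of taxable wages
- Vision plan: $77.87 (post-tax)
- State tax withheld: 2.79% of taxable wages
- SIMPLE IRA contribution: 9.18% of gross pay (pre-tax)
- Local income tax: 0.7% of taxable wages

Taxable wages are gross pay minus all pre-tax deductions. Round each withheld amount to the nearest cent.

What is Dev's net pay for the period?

$1211.45

SIMPLE IRA contribution: $1714.78 × 0.0918 = $157.42
Taxable wages = $1714.78 − $157.42 = $1557.36
State tax withheld: $1557.36 × 0.0279 = $43.45
Local income tax: $1557.36 × 0.007 = $10.90
Federal tax withheld: $1557.36 × 0.1262 = $196.54
State unemployment insurance (employee share): $1714.78 × 0.01 = $17.15
Vision plan: $77.87
Total deductions = $157.42 + $43.45 + $10.90 + $196.54 + $17.15 + $77.87 = $503.33
Net pay = $1714.78 − $503.33 = $1211.45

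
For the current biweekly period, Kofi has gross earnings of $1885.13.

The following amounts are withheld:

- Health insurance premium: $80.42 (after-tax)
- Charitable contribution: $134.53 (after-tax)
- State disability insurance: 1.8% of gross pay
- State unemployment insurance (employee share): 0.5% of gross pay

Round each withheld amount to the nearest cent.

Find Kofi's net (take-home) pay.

State disability insurance: $1885.13 × 0.018 = $33.93
State unemployment insurance (employee share): $1885.13 × 0.005 = $9.43
Charitable contribution: $134.53
Health insurance premium: $80.42
Total deductions = $33.93 + $9.43 + $134.53 + $80.42 = $258.31
Net pay = $1885.13 − $258.31 = $1626.82

$1626.82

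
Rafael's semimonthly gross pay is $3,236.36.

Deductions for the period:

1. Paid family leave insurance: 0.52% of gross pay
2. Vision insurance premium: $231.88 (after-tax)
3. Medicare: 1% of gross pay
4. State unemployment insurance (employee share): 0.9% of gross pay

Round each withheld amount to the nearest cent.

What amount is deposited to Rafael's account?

Paid family leave insurance: $3,236.36 × 0.0052 = $16.83
State unemployment insurance (employee share): $3,236.36 × 0.009 = $29.13
Medicare: $3,236.36 × 0.01 = $32.36
Vision insurance premium: $231.88
Total deductions = $16.83 + $29.13 + $32.36 + $231.88 = $310.20
Net pay = $3,236.36 − $310.20 = $2,926.16

$2,926.16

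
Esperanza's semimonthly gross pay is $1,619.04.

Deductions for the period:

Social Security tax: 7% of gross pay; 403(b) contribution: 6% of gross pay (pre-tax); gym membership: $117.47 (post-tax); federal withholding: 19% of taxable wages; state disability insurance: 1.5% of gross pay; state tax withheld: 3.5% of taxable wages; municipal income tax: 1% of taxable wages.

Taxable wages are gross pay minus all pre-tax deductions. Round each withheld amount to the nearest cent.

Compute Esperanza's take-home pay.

403(b) contribution: $1,619.04 × 0.06 = $97.14
Taxable wages = $1,619.04 − $97.14 = $1,521.90
Municipal income tax: $1,521.90 × 0.01 = $15.22
State tax withheld: $1,521.90 × 0.035 = $53.27
Federal withholding: $1,521.90 × 0.19 = $289.16
Social Security tax: $1,619.04 × 0.07 = $113.33
State disability insurance: $1,619.04 × 0.015 = $24.29
Gym membership: $117.47
Total deductions = $97.14 + $15.22 + $53.27 + $289.16 + $113.33 + $24.29 + $117.47 = $709.88
Net pay = $1,619.04 − $709.88 = $909.16

$909.16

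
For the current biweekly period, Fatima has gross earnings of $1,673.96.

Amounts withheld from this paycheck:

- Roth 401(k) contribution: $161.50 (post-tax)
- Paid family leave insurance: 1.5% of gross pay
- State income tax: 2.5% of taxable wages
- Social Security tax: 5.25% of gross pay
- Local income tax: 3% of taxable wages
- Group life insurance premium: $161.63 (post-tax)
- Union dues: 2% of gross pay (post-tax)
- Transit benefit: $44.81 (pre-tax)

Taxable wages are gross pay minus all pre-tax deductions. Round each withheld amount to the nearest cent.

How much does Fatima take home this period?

$1,069.95

Transit benefit: $44.81
Taxable wages = $1,673.96 − $44.81 = $1,629.15
Local income tax: $1,629.15 × 0.03 = $48.87
State income tax: $1,629.15 × 0.025 = $40.73
Social Security tax: $1,673.96 × 0.0525 = $87.88
Paid family leave insurance: $1,673.96 × 0.015 = $25.11
Group life insurance premium: $161.63
Roth 401(k) contribution: $161.50
Union dues: $1,673.96 × 0.02 = $33.48
Total deductions = $44.81 + $48.87 + $40.73 + $87.88 + $25.11 + $161.63 + $161.50 + $33.48 = $604.01
Net pay = $1,673.96 − $604.01 = $1,069.95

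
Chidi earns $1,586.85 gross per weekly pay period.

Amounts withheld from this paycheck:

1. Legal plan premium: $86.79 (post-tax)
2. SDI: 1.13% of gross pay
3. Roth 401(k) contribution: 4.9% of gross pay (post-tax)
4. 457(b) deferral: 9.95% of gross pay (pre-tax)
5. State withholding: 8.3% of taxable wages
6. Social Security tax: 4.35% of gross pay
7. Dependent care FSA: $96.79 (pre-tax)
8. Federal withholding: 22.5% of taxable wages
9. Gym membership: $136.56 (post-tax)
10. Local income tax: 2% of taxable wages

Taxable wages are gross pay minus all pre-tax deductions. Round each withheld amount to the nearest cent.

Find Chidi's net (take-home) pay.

Dependent care FSA: $96.79
457(b) deferral: $1,586.85 × 0.0995 = $157.89
Pre-tax total = $96.79 + $157.89 = $254.68
Taxable wages = $1,586.85 − $254.68 = $1,332.17
Local income tax: $1,332.17 × 0.02 = $26.64
State withholding: $1,332.17 × 0.083 = $110.57
Federal withholding: $1,332.17 × 0.225 = $299.74
SDI: $1,586.85 × 0.0113 = $17.93
Social Security tax: $1,586.85 × 0.0435 = $69.03
Legal plan premium: $86.79
Gym membership: $136.56
Roth 401(k) contribution: $1,586.85 × 0.049 = $77.76
Total deductions = $96.79 + $157.89 + $26.64 + $110.57 + $299.74 + $17.93 + $69.03 + $86.79 + $136.56 + $77.76 = $1,079.70
Net pay = $1,586.85 − $1,079.70 = $507.15

$507.15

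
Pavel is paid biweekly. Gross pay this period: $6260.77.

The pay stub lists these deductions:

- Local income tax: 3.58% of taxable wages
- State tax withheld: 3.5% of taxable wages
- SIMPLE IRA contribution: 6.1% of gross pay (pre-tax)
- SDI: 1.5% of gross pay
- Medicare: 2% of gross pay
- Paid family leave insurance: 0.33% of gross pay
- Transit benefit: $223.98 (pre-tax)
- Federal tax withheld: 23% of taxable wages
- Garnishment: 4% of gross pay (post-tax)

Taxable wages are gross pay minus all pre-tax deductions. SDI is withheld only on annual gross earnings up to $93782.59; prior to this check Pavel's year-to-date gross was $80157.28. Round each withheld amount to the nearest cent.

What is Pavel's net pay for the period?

$3463.68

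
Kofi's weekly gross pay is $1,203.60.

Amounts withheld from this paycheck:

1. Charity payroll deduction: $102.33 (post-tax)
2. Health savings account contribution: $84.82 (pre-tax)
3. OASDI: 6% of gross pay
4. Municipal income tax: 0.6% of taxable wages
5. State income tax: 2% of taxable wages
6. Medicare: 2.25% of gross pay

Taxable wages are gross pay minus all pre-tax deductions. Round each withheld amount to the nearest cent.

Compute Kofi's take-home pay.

Health savings account contribution: $84.82
Taxable wages = $1,203.60 − $84.82 = $1,118.78
Municipal income tax: $1,118.78 × 0.006 = $6.71
State income tax: $1,118.78 × 0.02 = $22.38
Medicare: $1,203.60 × 0.0225 = $27.08
OASDI: $1,203.60 × 0.06 = $72.22
Charity payroll deduction: $102.33
Total deductions = $84.82 + $6.71 + $22.38 + $27.08 + $72.22 + $102.33 = $315.54
Net pay = $1,203.60 − $315.54 = $888.06

$888.06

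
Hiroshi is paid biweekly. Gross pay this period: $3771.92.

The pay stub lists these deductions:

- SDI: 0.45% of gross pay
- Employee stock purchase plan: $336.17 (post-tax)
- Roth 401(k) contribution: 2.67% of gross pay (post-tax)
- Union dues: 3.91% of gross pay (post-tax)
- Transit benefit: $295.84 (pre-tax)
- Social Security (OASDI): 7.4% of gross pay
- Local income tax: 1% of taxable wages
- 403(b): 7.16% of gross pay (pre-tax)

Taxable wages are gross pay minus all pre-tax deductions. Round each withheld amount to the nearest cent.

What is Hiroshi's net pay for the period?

$2293.50

Transit benefit: $295.84
403(b): $3771.92 × 0.0716 = $270.07
Pre-tax total = $295.84 + $270.07 = $565.91
Taxable wages = $3771.92 − $565.91 = $3206.01
Local income tax: $3206.01 × 0.01 = $32.06
SDI: $3771.92 × 0.0045 = $16.97
Social Security (OASDI): $3771.92 × 0.074 = $279.12
Employee stock purchase plan: $336.17
Roth 401(k) contribution: $3771.92 × 0.0267 = $100.71
Union dues: $3771.92 × 0.0391 = $147.48
Total deductions = $295.84 + $270.07 + $32.06 + $16.97 + $279.12 + $336.17 + $100.71 + $147.48 = $1478.42
Net pay = $3771.92 − $1478.42 = $2293.50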